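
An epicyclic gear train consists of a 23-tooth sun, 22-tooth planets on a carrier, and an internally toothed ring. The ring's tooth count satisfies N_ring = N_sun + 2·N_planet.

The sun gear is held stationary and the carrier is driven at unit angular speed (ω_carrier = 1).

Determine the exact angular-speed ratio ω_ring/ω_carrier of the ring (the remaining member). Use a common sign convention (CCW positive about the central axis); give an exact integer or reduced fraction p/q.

90/67

N_ring = 23 + 2·22 = 67
23(ω_s−ω_c) = −67(ω_r−ω_c),  ω_s=0, ω_c=1
ω_r = 1 − (23/67)(0−1) = 90/67
ω_r/ω_c = 90/67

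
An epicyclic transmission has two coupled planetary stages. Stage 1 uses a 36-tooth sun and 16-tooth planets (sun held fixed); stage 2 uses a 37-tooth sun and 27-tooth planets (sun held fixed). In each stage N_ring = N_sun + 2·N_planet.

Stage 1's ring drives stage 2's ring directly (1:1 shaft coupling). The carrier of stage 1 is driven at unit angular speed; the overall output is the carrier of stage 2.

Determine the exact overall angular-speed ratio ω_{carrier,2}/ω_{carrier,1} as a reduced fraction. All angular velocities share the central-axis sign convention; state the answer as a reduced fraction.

1183/1088

Stage 1: N_ring = 36 + 2·16 = 68
Stage 1: 36(ω_s−ω_c) = −68(ω_r−ω_c),  ω_s=0, ω_c=1
Stage 1: ω_r = 1 − (36/68)(0−1) = 26/17
  ⇒ ω_r¹/ω_c¹ = 26/17
Stage 2: N_ring = 37 + 2·27 = 91
Stage 2: 37(ω_s−ω_c) = −91(ω_r−ω_c),  ω_s=0, ω_r=1
Stage 2: 37(0−ω_c) = −91(1−ω_c)  ⇒  128ω_c = 91  ⇒  ω_c = 91/128
  ⇒ ω_c²/ω_r² = 91/128
Coupling ω_r² = ω_r¹ ⇒ overall = 26/17 × 91/128 = 1183/1088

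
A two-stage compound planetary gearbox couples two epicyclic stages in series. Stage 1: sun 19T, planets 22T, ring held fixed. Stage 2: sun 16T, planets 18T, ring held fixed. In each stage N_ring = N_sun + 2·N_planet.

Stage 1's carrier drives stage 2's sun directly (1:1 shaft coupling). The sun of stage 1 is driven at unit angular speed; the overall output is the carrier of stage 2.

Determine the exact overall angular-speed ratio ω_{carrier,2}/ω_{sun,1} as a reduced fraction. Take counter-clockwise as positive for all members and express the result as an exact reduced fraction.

38/697

Stage 1: N_ring = 19 + 2·22 = 63
Stage 1: 19(ω_s−ω_c) = −63(ω_r−ω_c),  ω_r=0, ω_s=1
Stage 1: 19(1−ω_c) = −63(0−ω_c)  ⇒  82ω_c = 19  ⇒  ω_c = 19/82
  ⇒ ω_c¹/ω_s¹ = 19/82
Stage 2: N_ring = 16 + 2·18 = 52
Stage 2: 16(ω_s−ω_c) = −52(ω_r−ω_c),  ω_r=0, ω_s=1
Stage 2: 16(1−ω_c) = −52(0−ω_c)  ⇒  68ω_c = 16  ⇒  ω_c = 4/17
  ⇒ ω_c²/ω_s² = 4/17
Coupling ω_s² = ω_c¹ ⇒ overall = 19/82 × 4/17 = 38/697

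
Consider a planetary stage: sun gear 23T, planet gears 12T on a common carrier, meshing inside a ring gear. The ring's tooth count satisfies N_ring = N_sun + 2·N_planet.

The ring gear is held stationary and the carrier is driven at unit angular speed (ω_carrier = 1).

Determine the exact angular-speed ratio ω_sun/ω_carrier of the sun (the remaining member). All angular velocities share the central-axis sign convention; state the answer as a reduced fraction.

N_ring = 23 + 2·12 = 47
23(ω_s−ω_c) = −47(ω_r−ω_c),  ω_r=0, ω_c=1
ω_s = 1 − (47/23)(0−1) = 70/23
ω_s/ω_c = 70/23

70/23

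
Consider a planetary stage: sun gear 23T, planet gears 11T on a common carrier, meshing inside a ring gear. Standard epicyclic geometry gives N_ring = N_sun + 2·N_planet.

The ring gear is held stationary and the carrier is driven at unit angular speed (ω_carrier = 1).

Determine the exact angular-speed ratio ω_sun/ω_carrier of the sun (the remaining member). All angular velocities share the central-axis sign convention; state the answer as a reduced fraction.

N_ring = 23 + 2·11 = 45
23(ω_s−ω_c) = −45(ω_r−ω_c),  ω_r=0, ω_c=1
ω_s = 1 − (45/23)(0−1) = 68/23
ω_s/ω_c = 68/23

68/23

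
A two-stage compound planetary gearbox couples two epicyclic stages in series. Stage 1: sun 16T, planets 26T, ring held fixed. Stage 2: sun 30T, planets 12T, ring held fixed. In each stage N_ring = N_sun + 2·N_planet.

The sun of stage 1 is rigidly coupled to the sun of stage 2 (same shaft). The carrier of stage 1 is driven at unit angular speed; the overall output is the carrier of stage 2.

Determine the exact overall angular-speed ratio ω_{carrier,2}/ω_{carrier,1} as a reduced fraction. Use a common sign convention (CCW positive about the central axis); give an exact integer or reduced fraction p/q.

Stage 1: N_ring = 16 + 2·26 = 68
Stage 1: 16(ω_s−ω_c) = −68(ω_r−ω_c),  ω_r=0, ω_c=1
Stage 1: ω_s = 1 − (68/16)(0−1) = 21/4
  ⇒ ω_s¹/ω_c¹ = 21/4
Stage 2: N_ring = 30 + 2·12 = 54
Stage 2: 30(ω_s−ω_c) = −54(ω_r−ω_c),  ω_r=0, ω_s=1
Stage 2: 30(1−ω_c) = −54(0−ω_c)  ⇒  84ω_c = 30  ⇒  ω_c = 5/14
  ⇒ ω_c²/ω_s² = 5/14
Coupling ω_s² = ω_s¹ ⇒ overall = 21/4 × 5/14 = 15/8

15/8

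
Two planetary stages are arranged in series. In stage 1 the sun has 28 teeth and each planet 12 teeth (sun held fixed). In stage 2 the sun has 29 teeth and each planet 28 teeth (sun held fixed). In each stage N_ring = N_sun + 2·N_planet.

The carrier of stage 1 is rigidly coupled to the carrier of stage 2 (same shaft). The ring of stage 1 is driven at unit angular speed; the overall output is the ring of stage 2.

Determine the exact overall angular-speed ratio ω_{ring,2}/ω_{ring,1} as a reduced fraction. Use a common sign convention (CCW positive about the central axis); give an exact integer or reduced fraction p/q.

741/850

Stage 1: N_ring = 28 + 2·12 = 52
Stage 1: 28(ω_s−ω_c) = −52(ω_r−ω_c),  ω_s=0, ω_r=1
Stage 1: 28(0−ω_c) = −52(1−ω_c)  ⇒  80ω_c = 52  ⇒  ω_c = 13/20
  ⇒ ω_c¹/ω_r¹ = 13/20
Stage 2: N_ring = 29 + 2·28 = 85
Stage 2: 29(ω_s−ω_c) = −85(ω_r−ω_c),  ω_s=0, ω_c=1
Stage 2: ω_r = 1 − (29/85)(0−1) = 114/85
  ⇒ ω_r²/ω_c² = 114/85
Coupling ω_c² = ω_c¹ ⇒ overall = 13/20 × 114/85 = 741/850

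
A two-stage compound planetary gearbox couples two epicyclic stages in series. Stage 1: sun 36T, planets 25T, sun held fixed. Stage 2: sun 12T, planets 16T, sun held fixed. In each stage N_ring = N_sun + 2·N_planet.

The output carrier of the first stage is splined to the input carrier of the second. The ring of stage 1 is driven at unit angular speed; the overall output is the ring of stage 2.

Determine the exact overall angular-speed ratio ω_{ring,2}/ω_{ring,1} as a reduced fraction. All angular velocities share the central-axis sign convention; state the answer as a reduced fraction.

602/671

Stage 1: N_ring = 36 + 2·25 = 86
Stage 1: 36(ω_s−ω_c) = −86(ω_r−ω_c),  ω_s=0, ω_r=1
Stage 1: 36(0−ω_c) = −86(1−ω_c)  ⇒  122ω_c = 86  ⇒  ω_c = 43/61
  ⇒ ω_c¹/ω_r¹ = 43/61
Stage 2: N_ring = 12 + 2·16 = 44
Stage 2: 12(ω_s−ω_c) = −44(ω_r−ω_c),  ω_s=0, ω_c=1
Stage 2: ω_r = 1 − (12/44)(0−1) = 14/11
  ⇒ ω_r²/ω_c² = 14/11
Coupling ω_c² = ω_c¹ ⇒ overall = 43/61 × 14/11 = 602/671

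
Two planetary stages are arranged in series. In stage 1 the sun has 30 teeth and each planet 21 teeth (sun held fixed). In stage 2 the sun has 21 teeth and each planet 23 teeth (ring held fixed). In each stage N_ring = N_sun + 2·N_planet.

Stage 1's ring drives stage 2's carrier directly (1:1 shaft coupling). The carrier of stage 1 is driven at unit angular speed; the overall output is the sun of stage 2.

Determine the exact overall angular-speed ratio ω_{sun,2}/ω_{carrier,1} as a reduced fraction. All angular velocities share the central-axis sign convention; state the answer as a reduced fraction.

374/63

Stage 1: N_ring = 30 + 2·21 = 72
Stage 1: 30(ω_s−ω_c) = −72(ω_r−ω_c),  ω_s=0, ω_c=1
Stage 1: ω_r = 1 − (30/72)(0−1) = 17/12
  ⇒ ω_r¹/ω_c¹ = 17/12
Stage 2: N_ring = 21 + 2·23 = 67
Stage 2: 21(ω_s−ω_c) = −67(ω_r−ω_c),  ω_r=0, ω_c=1
Stage 2: ω_s = 1 − (67/21)(0−1) = 88/21
  ⇒ ω_s²/ω_c² = 88/21
Coupling ω_c² = ω_r¹ ⇒ overall = 17/12 × 88/21 = 374/63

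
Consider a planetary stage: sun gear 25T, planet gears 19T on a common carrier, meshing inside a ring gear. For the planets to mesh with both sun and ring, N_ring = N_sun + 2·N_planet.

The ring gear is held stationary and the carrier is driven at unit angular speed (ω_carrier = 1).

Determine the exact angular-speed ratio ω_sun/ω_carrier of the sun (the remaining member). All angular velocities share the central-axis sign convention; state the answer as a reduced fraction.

N_ring = 25 + 2·19 = 63
25(ω_s−ω_c) = −63(ω_r−ω_c),  ω_r=0, ω_c=1
ω_s = 1 − (63/25)(0−1) = 88/25
ω_s/ω_c = 88/25

88/25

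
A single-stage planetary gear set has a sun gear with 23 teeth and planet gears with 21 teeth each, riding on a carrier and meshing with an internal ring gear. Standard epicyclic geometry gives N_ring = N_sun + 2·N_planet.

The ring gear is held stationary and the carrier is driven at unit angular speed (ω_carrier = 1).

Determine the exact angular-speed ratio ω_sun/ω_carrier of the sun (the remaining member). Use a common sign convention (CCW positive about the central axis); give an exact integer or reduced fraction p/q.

N_ring = 23 + 2·21 = 65
23(ω_s−ω_c) = −65(ω_r−ω_c),  ω_r=0, ω_c=1
ω_s = 1 − (65/23)(0−1) = 88/23
ω_s/ω_c = 88/23

88/23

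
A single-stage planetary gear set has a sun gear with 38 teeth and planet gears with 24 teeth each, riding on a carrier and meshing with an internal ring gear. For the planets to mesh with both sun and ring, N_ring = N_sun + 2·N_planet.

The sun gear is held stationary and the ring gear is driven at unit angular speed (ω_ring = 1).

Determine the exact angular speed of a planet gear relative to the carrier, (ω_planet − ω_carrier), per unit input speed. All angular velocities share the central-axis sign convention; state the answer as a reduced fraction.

N_ring = 38 + 2·24 = 86
38(ω_s−ω_c) = −86(ω_r−ω_c),  ω_s=0, ω_r=1
38(0−ω_c) = −86(1−ω_c)  ⇒  124ω_c = 86  ⇒  ω_c = 43/62
sun–planet: 38·(0−43/62) = −24·(ω_p−ω_c)  ⇒  ω_p−ω_c = −(38/24)·(-43/62) = 817/744

817/744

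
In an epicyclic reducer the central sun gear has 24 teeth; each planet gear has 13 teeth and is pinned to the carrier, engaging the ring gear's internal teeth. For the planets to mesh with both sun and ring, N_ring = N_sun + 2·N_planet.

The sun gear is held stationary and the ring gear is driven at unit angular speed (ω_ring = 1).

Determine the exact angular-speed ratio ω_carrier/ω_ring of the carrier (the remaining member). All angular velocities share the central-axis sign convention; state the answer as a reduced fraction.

N_ring = 24 + 2·13 = 50
24(ω_s−ω_c) = −50(ω_r−ω_c),  ω_s=0, ω_r=1
24(0−ω_c) = −50(1−ω_c)  ⇒  74ω_c = 50  ⇒  ω_c = 25/37
ω_c/ω_r = 25/37

25/37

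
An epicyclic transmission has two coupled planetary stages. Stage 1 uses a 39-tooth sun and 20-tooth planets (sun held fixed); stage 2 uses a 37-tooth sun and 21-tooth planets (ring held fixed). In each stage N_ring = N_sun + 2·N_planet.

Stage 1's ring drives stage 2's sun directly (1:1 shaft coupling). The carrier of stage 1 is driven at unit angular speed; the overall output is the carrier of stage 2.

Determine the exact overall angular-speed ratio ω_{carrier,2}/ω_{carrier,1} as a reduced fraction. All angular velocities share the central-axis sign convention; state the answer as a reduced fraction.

2183/4582

Stage 1: N_ring = 39 + 2·20 = 79
Stage 1: 39(ω_s−ω_c) = −79(ω_r−ω_c),  ω_s=0, ω_c=1
Stage 1: ω_r = 1 − (39/79)(0−1) = 118/79
  ⇒ ω_r¹/ω_c¹ = 118/79
Stage 2: N_ring = 37 + 2·21 = 79
Stage 2: 37(ω_s−ω_c) = −79(ω_r−ω_c),  ω_r=0, ω_s=1
Stage 2: 37(1−ω_c) = −79(0−ω_c)  ⇒  116ω_c = 37  ⇒  ω_c = 37/116
  ⇒ ω_c²/ω_s² = 37/116
Coupling ω_s² = ω_r¹ ⇒ overall = 118/79 × 37/116 = 2183/4582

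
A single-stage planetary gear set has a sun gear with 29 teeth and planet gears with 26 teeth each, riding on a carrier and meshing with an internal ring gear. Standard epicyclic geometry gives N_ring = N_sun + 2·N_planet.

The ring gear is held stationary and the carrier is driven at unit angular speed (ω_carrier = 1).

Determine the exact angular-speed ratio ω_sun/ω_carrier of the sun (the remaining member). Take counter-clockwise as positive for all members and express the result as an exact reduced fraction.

110/29

N_ring = 29 + 2·26 = 81
29(ω_s−ω_c) = −81(ω_r−ω_c),  ω_r=0, ω_c=1
ω_s = 1 − (81/29)(0−1) = 110/29
ω_s/ω_c = 110/29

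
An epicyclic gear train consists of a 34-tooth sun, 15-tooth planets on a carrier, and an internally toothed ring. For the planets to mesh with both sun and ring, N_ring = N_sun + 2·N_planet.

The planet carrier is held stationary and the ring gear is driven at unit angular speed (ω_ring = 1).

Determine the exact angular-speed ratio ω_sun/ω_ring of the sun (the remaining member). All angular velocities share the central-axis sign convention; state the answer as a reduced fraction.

N_ring = 34 + 2·15 = 64
34(ω_s−ω_c) = −64(ω_r−ω_c),  ω_c=0, ω_r=1
ω_s = 0 − (64/34)(1−0) = -32/17
ω_s/ω_r = -32/17

-32/17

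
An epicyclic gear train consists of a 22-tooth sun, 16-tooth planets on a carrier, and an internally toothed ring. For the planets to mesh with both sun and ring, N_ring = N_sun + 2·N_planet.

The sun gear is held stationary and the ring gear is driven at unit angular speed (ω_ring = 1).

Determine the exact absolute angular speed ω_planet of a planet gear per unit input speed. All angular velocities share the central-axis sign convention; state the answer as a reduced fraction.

27/16

N_ring = 22 + 2·16 = 54
22(ω_s−ω_c) = −54(ω_r−ω_c),  ω_s=0, ω_r=1
22(0−ω_c) = −54(1−ω_c)  ⇒  76ω_c = 54  ⇒  ω_c = 27/38
sun–planet: 22·(0−27/38) = −16·(ω_p−ω_c)  ⇒  ω_p−ω_c = −(22/16)·(-27/38) = 297/304
ω_p = 27/38 + 297/304 = 27/16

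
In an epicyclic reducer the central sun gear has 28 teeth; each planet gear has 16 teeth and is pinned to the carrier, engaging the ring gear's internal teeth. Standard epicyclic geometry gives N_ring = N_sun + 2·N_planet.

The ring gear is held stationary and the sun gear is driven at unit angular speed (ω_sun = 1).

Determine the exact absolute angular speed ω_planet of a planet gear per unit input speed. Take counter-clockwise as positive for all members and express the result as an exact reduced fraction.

-7/8

N_ring = 28 + 2·16 = 60
28(ω_s−ω_c) = −60(ω_r−ω_c),  ω_r=0, ω_s=1
28(1−ω_c) = −60(0−ω_c)  ⇒  88ω_c = 28  ⇒  ω_c = 7/22
sun–planet: 28·(1−7/22) = −16·(ω_p−ω_c)  ⇒  ω_p−ω_c = −(28/16)·(15/22) = -105/88
ω_p = 7/22 − 105/88 = -7/8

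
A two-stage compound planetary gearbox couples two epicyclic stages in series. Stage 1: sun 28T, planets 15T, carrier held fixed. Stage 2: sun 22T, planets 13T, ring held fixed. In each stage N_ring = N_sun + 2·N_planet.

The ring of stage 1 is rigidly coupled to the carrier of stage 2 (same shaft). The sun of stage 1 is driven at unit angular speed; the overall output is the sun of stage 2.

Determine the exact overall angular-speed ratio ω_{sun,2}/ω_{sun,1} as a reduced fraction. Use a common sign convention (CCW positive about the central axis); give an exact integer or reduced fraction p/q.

Stage 1: N_ring = 28 + 2·15 = 58
Stage 1: 28(ω_s−ω_c) = −58(ω_r−ω_c),  ω_c=0, ω_s=1
Stage 1: ω_r = 0 − (28/58)(1−0) = -14/29
  ⇒ ω_r¹/ω_s¹ = -14/29
Stage 2: N_ring = 22 + 2·13 = 48
Stage 2: 22(ω_s−ω_c) = −48(ω_r−ω_c),  ω_r=0, ω_c=1
Stage 2: ω_s = 1 − (48/22)(0−1) = 35/11
  ⇒ ω_s²/ω_c² = 35/11
Coupling ω_c² = ω_r¹ ⇒ overall = -14/29 × 35/11 = -490/319

-490/319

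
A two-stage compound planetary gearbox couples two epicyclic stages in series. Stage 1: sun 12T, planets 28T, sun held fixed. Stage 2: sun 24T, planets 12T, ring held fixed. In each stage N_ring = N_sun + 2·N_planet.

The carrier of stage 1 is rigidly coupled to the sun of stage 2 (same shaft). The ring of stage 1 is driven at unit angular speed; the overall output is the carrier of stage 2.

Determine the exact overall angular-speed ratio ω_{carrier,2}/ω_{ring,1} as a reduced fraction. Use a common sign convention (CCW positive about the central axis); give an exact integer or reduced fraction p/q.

Stage 1: N_ring = 12 + 2·28 = 68
Stage 1: 12(ω_s−ω_c) = −68(ω_r−ω_c),  ω_s=0, ω_r=1
Stage 1: 12(0−ω_c) = −68(1−ω_c)  ⇒  80ω_c = 68  ⇒  ω_c = 17/20
  ⇒ ω_c¹/ω_r¹ = 17/20
Stage 2: N_ring = 24 + 2·12 = 48
Stage 2: 24(ω_s−ω_c) = −48(ω_r−ω_c),  ω_r=0, ω_s=1
Stage 2: 24(1−ω_c) = −48(0−ω_c)  ⇒  72ω_c = 24  ⇒  ω_c = 1/3
  ⇒ ω_c²/ω_s² = 1/3
Coupling ω_s² = ω_c¹ ⇒ overall = 17/20 × 1/3 = 17/60

17/60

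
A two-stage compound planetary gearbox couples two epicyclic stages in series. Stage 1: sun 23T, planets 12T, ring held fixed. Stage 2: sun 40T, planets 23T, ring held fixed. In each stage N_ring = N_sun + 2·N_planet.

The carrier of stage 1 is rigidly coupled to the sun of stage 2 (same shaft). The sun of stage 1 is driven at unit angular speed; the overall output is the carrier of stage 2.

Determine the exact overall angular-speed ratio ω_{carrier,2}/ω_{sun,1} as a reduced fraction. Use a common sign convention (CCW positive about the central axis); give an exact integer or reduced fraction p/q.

Stage 1: N_ring = 23 + 2·12 = 47
Stage 1: 23(ω_s−ω_c) = −47(ω_r−ω_c),  ω_r=0, ω_s=1
Stage 1: 23(1−ω_c) = −47(0−ω_c)  ⇒  70ω_c = 23  ⇒  ω_c = 23/70
  ⇒ ω_c¹/ω_s¹ = 23/70
Stage 2: N_ring = 40 + 2·23 = 86
Stage 2: 40(ω_s−ω_c) = −86(ω_r−ω_c),  ω_r=0, ω_s=1
Stage 2: 40(1−ω_c) = −86(0−ω_c)  ⇒  126ω_c = 40  ⇒  ω_c = 20/63
  ⇒ ω_c²/ω_s² = 20/63
Coupling ω_s² = ω_c¹ ⇒ overall = 23/70 × 20/63 = 46/441

46/441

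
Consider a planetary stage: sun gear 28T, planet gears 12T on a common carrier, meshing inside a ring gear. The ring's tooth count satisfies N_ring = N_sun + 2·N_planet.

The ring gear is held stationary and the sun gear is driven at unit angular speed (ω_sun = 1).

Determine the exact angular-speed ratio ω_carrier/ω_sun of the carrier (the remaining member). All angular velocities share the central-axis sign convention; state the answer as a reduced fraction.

N_ring = 28 + 2·12 = 52
28(ω_s−ω_c) = −52(ω_r−ω_c),  ω_r=0, ω_s=1
28(1−ω_c) = −52(0−ω_c)  ⇒  80ω_c = 28  ⇒  ω_c = 7/20
ω_c/ω_s = 7/20

7/20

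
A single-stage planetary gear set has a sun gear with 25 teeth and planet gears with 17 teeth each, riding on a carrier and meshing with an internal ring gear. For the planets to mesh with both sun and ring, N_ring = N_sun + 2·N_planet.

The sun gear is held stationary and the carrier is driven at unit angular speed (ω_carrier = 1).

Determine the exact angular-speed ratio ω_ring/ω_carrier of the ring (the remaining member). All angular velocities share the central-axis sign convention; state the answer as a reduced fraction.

N_ring = 25 + 2·17 = 59
25(ω_s−ω_c) = −59(ω_r−ω_c),  ω_s=0, ω_c=1
ω_r = 1 − (25/59)(0−1) = 84/59
ω_r/ω_c = 84/59

84/59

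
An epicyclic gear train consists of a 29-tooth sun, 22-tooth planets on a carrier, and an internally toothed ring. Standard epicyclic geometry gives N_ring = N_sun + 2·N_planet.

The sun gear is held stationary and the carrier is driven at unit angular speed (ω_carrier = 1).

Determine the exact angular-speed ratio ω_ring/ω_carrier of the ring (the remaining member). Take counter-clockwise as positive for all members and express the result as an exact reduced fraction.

102/73

N_ring = 29 + 2·22 = 73
29(ω_s−ω_c) = −73(ω_r−ω_c),  ω_s=0, ω_c=1
ω_r = 1 − (29/73)(0−1) = 102/73
ω_r/ω_c = 102/73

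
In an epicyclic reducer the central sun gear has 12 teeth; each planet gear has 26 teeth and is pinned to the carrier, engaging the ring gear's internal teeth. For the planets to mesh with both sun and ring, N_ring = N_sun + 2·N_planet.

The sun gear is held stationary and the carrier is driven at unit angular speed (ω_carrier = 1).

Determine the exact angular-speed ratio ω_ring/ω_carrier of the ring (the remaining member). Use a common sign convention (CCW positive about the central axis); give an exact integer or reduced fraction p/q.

N_ring = 12 + 2·26 = 64
12(ω_s−ω_c) = −64(ω_r−ω_c),  ω_s=0, ω_c=1
ω_r = 1 − (12/64)(0−1) = 19/16
ω_r/ω_c = 19/16

19/16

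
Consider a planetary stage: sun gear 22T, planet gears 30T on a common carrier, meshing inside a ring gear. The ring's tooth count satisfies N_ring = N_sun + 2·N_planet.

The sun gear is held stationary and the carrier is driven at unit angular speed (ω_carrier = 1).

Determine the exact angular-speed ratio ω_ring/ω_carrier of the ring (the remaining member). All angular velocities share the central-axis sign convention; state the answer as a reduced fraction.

52/41

N_ring = 22 + 2·30 = 82
22(ω_s−ω_c) = −82(ω_r−ω_c),  ω_s=0, ω_c=1
ω_r = 1 − (22/82)(0−1) = 52/41
ω_r/ω_c = 52/41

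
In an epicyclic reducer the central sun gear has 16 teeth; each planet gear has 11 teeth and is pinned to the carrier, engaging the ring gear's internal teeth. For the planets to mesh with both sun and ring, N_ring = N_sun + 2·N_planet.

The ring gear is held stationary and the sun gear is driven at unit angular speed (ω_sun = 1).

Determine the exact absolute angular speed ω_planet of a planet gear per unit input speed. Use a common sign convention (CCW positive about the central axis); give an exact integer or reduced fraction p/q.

-8/11

N_ring = 16 + 2·11 = 38
16(ω_s−ω_c) = −38(ω_r−ω_c),  ω_r=0, ω_s=1
16(1−ω_c) = −38(0−ω_c)  ⇒  54ω_c = 16  ⇒  ω_c = 8/27
sun–planet: 16·(1−8/27) = −11·(ω_p−ω_c)  ⇒  ω_p−ω_c = −(16/11)·(19/27) = -304/297
ω_p = 8/27 − 304/297 = -8/11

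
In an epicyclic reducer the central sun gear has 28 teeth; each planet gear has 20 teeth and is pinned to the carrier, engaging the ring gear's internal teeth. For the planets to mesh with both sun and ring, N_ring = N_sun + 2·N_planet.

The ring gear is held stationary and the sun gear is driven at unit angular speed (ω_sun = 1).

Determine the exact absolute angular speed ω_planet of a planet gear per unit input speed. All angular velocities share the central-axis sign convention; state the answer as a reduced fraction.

N_ring = 28 + 2·20 = 68
28(ω_s−ω_c) = −68(ω_r−ω_c),  ω_r=0, ω_s=1
28(1−ω_c) = −68(0−ω_c)  ⇒  96ω_c = 28  ⇒  ω_c = 7/24
sun–planet: 28·(1−7/24) = −20·(ω_p−ω_c)  ⇒  ω_p−ω_c = −(28/20)·(17/24) = -119/120
ω_p = 7/24 − 119/120 = -7/10

-7/10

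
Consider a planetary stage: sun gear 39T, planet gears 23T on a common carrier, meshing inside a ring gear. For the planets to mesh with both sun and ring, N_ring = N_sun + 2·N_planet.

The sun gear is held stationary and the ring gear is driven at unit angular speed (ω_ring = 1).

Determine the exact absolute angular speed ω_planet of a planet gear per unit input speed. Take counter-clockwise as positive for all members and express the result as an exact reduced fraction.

N_ring = 39 + 2·23 = 85
39(ω_s−ω_c) = −85(ω_r−ω_c),  ω_s=0, ω_r=1
39(0−ω_c) = −85(1−ω_c)  ⇒  124ω_c = 85  ⇒  ω_c = 85/124
sun–planet: 39·(0−85/124) = −23·(ω_p−ω_c)  ⇒  ω_p−ω_c = −(39/23)·(-85/124) = 3315/2852
ω_p = 85/124 + 3315/2852 = 85/46

85/46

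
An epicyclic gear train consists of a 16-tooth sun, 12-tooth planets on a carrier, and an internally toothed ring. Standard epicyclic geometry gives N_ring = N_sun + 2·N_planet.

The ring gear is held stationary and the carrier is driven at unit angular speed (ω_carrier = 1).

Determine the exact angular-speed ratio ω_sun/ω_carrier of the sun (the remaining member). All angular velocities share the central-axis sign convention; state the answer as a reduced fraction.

7/2

N_ring = 16 + 2·12 = 40
16(ω_s−ω_c) = −40(ω_r−ω_c),  ω_r=0, ω_c=1
ω_s = 1 − (40/16)(0−1) = 7/2
ω_s/ω_c = 7/2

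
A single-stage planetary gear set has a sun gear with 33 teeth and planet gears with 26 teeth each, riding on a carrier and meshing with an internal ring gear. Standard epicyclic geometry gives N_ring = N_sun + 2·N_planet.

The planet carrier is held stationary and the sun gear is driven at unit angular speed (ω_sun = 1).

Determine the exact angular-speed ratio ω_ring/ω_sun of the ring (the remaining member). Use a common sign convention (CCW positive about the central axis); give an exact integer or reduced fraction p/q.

-33/85

N_ring = 33 + 2·26 = 85
33(ω_s−ω_c) = −85(ω_r−ω_c),  ω_c=0, ω_s=1
ω_r = 0 − (33/85)(1−0) = -33/85
ω_r/ω_s = -33/85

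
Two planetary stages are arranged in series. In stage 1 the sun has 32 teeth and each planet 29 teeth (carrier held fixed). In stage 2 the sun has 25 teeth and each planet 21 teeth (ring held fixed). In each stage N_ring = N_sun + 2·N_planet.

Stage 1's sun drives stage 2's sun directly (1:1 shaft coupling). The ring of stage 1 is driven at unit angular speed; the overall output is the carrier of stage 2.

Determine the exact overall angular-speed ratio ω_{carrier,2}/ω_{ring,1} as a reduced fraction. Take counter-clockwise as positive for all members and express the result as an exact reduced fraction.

-1125/1472

Stage 1: N_ring = 32 + 2·29 = 90
Stage 1: 32(ω_s−ω_c) = −90(ω_r−ω_c),  ω_c=0, ω_r=1
Stage 1: ω_s = 0 − (90/32)(1−0) = -45/16
  ⇒ ω_s¹/ω_r¹ = -45/16
Stage 2: N_ring = 25 + 2·21 = 67
Stage 2: 25(ω_s−ω_c) = −67(ω_r−ω_c),  ω_r=0, ω_s=1
Stage 2: 25(1−ω_c) = −67(0−ω_c)  ⇒  92ω_c = 25  ⇒  ω_c = 25/92
  ⇒ ω_c²/ω_s² = 25/92
Coupling ω_s² = ω_s¹ ⇒ overall = -45/16 × 25/92 = -1125/1472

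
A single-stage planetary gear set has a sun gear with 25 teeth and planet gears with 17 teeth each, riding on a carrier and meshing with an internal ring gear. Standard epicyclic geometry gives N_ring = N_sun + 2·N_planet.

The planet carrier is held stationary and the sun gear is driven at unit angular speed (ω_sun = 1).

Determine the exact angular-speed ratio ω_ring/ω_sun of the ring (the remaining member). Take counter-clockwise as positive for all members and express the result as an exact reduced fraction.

-25/59

N_ring = 25 + 2·17 = 59
25(ω_s−ω_c) = −59(ω_r−ω_c),  ω_c=0, ω_s=1
ω_r = 0 − (25/59)(1−0) = -25/59
ω_r/ω_s = -25/59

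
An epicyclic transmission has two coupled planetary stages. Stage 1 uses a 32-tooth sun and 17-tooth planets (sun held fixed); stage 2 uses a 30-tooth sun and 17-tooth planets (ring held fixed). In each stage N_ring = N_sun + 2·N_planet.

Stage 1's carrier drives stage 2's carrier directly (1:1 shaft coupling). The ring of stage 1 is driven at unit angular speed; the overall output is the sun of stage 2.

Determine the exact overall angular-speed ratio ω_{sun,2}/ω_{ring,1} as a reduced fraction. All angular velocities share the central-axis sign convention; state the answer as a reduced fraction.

Stage 1: N_ring = 32 + 2·17 = 66
Stage 1: 32(ω_s−ω_c) = −66(ω_r−ω_c),  ω_s=0, ω_r=1
Stage 1: 32(0−ω_c) = −66(1−ω_c)  ⇒  98ω_c = 66  ⇒  ω_c = 33/49
  ⇒ ω_c¹/ω_r¹ = 33/49
Stage 2: N_ring = 30 + 2·17 = 64
Stage 2: 30(ω_s−ω_c) = −64(ω_r−ω_c),  ω_r=0, ω_c=1
Stage 2: ω_s = 1 − (64/30)(0−1) = 47/15
  ⇒ ω_s²/ω_c² = 47/15
Coupling ω_c² = ω_c¹ ⇒ overall = 33/49 × 47/15 = 517/245

517/245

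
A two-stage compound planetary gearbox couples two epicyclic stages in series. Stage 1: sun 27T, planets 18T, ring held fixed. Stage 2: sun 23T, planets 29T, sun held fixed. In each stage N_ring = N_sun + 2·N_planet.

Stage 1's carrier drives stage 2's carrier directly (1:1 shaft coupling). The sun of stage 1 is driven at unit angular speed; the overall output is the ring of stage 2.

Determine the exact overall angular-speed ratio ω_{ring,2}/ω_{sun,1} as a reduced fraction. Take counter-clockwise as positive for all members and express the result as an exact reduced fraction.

Stage 1: N_ring = 27 + 2·18 = 63
Stage 1: 27(ω_s−ω_c) = −63(ω_r−ω_c),  ω_r=0, ω_s=1
Stage 1: 27(1−ω_c) = −63(0−ω_c)  ⇒  90ω_c = 27  ⇒  ω_c = 3/10
  ⇒ ω_c¹/ω_s¹ = 3/10
Stage 2: N_ring = 23 + 2·29 = 81
Stage 2: 23(ω_s−ω_c) = −81(ω_r−ω_c),  ω_s=0, ω_c=1
Stage 2: ω_r = 1 − (23/81)(0−1) = 104/81
  ⇒ ω_r²/ω_c² = 104/81
Coupling ω_c² = ω_c¹ ⇒ overall = 3/10 × 104/81 = 52/135

52/135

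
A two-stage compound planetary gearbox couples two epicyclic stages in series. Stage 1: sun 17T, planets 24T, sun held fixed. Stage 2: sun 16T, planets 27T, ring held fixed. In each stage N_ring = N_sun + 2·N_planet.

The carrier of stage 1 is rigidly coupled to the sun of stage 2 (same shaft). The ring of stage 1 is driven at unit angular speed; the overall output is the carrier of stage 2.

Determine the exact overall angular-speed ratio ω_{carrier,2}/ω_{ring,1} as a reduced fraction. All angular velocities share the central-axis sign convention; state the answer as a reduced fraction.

Stage 1: N_ring = 17 + 2·24 = 65
Stage 1: 17(ω_s−ω_c) = −65(ω_r−ω_c),  ω_s=0, ω_r=1
Stage 1: 17(0−ω_c) = −65(1−ω_c)  ⇒  82ω_c = 65  ⇒  ω_c = 65/82
  ⇒ ω_c¹/ω_r¹ = 65/82
Stage 2: N_ring = 16 + 2·27 = 70
Stage 2: 16(ω_s−ω_c) = −70(ω_r−ω_c),  ω_r=0, ω_s=1
Stage 2: 16(1−ω_c) = −70(0−ω_c)  ⇒  86ω_c = 16  ⇒  ω_c = 8/43
  ⇒ ω_c²/ω_s² = 8/43
Coupling ω_s² = ω_c¹ ⇒ overall = 65/82 × 8/43 = 260/1763

260/1763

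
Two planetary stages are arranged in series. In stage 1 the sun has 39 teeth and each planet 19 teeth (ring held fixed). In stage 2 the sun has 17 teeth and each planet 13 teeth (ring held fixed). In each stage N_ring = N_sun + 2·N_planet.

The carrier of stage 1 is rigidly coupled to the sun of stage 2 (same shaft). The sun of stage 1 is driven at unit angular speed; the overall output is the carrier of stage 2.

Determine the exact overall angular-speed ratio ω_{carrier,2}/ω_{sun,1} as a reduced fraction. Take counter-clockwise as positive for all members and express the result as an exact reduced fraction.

Stage 1: N_ring = 39 + 2·19 = 77
Stage 1: 39(ω_s−ω_c) = −77(ω_r−ω_c),  ω_r=0, ω_s=1
Stage 1: 39(1−ω_c) = −77(0−ω_c)  ⇒  116ω_c = 39  ⇒  ω_c = 39/116
  ⇒ ω_c¹/ω_s¹ = 39/116
Stage 2: N_ring = 17 + 2·13 = 43
Stage 2: 17(ω_s−ω_c) = −43(ω_r−ω_c),  ω_r=0, ω_s=1
Stage 2: 17(1−ω_c) = −43(0−ω_c)  ⇒  60ω_c = 17  ⇒  ω_c = 17/60
  ⇒ ω_c²/ω_s² = 17/60
Coupling ω_s² = ω_c¹ ⇒ overall = 39/116 × 17/60 = 221/2320

221/2320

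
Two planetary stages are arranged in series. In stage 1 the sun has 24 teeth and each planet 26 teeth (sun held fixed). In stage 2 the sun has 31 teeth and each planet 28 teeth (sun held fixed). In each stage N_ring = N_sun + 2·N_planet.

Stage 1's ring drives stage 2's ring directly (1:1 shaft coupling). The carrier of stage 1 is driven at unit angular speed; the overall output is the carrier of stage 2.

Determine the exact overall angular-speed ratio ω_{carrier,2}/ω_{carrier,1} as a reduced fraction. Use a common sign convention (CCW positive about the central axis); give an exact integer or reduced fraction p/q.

2175/2242

Stage 1: N_ring = 24 + 2·26 = 76
Stage 1: 24(ω_s−ω_c) = −76(ω_r−ω_c),  ω_s=0, ω_c=1
Stage 1: ω_r = 1 − (24/76)(0−1) = 25/19
  ⇒ ω_r¹/ω_c¹ = 25/19
Stage 2: N_ring = 31 + 2·28 = 87
Stage 2: 31(ω_s−ω_c) = −87(ω_r−ω_c),  ω_s=0, ω_r=1
Stage 2: 31(0−ω_c) = −87(1−ω_c)  ⇒  118ω_c = 87  ⇒  ω_c = 87/118
  ⇒ ω_c²/ω_r² = 87/118
Coupling ω_r² = ω_r¹ ⇒ overall = 25/19 × 87/118 = 2175/2242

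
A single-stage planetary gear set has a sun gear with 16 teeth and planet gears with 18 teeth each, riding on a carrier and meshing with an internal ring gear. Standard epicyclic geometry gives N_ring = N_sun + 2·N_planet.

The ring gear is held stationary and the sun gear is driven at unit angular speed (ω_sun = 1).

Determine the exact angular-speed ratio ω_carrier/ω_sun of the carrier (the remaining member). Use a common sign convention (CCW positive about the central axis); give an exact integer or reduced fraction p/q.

4/17

N_ring = 16 + 2·18 = 52
16(ω_s−ω_c) = −52(ω_r−ω_c),  ω_r=0, ω_s=1
16(1−ω_c) = −52(0−ω_c)  ⇒  68ω_c = 16  ⇒  ω_c = 4/17
ω_c/ω_s = 4/17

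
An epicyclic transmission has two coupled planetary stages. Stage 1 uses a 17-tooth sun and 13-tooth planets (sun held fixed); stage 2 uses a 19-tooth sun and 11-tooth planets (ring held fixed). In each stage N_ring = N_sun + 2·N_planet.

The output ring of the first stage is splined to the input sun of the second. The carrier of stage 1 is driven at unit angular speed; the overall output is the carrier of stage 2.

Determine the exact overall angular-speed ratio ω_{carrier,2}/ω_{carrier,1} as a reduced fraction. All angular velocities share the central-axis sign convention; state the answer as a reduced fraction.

19/43

Stage 1: N_ring = 17 + 2·13 = 43
Stage 1: 17(ω_s−ω_c) = −43(ω_r−ω_c),  ω_s=0, ω_c=1
Stage 1: ω_r = 1 − (17/43)(0−1) = 60/43
  ⇒ ω_r¹/ω_c¹ = 60/43
Stage 2: N_ring = 19 + 2·11 = 41
Stage 2: 19(ω_s−ω_c) = −41(ω_r−ω_c),  ω_r=0, ω_s=1
Stage 2: 19(1−ω_c) = −41(0−ω_c)  ⇒  60ω_c = 19  ⇒  ω_c = 19/60
  ⇒ ω_c²/ω_s² = 19/60
Coupling ω_s² = ω_r¹ ⇒ overall = 60/43 × 19/60 = 19/43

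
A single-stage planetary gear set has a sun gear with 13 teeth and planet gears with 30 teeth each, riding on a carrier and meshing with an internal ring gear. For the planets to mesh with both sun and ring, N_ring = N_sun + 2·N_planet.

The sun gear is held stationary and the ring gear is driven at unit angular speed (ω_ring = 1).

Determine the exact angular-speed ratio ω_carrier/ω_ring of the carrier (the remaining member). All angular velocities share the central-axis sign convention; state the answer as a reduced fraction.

N_ring = 13 + 2·30 = 73
13(ω_s−ω_c) = −73(ω_r−ω_c),  ω_s=0, ω_r=1
13(0−ω_c) = −73(1−ω_c)  ⇒  86ω_c = 73  ⇒  ω_c = 73/86
ω_c/ω_r = 73/86

73/86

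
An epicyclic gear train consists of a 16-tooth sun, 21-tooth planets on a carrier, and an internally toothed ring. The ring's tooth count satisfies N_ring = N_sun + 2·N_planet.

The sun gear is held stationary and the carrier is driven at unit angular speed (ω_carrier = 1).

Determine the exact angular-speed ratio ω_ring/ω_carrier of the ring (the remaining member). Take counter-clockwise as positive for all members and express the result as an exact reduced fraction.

N_ring = 16 + 2·21 = 58
16(ω_s−ω_c) = −58(ω_r−ω_c),  ω_s=0, ω_c=1
ω_r = 1 − (16/58)(0−1) = 37/29
ω_r/ω_c = 37/29

37/29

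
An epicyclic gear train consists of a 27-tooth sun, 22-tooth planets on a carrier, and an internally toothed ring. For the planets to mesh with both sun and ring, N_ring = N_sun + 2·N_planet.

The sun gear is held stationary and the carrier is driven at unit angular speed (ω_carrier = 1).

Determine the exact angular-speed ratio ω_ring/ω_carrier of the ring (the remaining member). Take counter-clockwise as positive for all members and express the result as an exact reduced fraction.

98/71

N_ring = 27 + 2·22 = 71
27(ω_s−ω_c) = −71(ω_r−ω_c),  ω_s=0, ω_c=1
ω_r = 1 − (27/71)(0−1) = 98/71
ω_r/ω_c = 98/71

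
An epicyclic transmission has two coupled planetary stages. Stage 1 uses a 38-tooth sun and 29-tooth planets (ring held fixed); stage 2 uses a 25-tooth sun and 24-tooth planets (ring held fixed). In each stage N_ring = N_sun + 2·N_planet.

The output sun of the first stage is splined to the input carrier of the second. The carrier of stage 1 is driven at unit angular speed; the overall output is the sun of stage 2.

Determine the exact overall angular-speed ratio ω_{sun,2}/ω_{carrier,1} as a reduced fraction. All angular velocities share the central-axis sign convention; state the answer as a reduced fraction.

6566/475

Stage 1: N_ring = 38 + 2·29 = 96
Stage 1: 38(ω_s−ω_c) = −96(ω_r−ω_c),  ω_r=0, ω_c=1
Stage 1: ω_s = 1 − (96/38)(0−1) = 67/19
  ⇒ ω_s¹/ω_c¹ = 67/19
Stage 2: N_ring = 25 + 2·24 = 73
Stage 2: 25(ω_s−ω_c) = −73(ω_r−ω_c),  ω_r=0, ω_c=1
Stage 2: ω_s = 1 − (73/25)(0−1) = 98/25
  ⇒ ω_s²/ω_c² = 98/25
Coupling ω_c² = ω_s¹ ⇒ overall = 67/19 × 98/25 = 6566/475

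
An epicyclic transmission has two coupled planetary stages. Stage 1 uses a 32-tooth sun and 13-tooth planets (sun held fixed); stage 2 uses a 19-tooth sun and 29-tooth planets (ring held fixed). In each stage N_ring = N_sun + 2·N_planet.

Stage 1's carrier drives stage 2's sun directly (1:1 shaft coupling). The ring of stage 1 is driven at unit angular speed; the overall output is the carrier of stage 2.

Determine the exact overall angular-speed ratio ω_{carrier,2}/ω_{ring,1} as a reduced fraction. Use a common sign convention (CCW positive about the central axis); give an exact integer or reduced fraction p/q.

Stage 1: N_ring = 32 + 2·13 = 58
Stage 1: 32(ω_s−ω_c) = −58(ω_r−ω_c),  ω_s=0, ω_r=1
Stage 1: 32(0−ω_c) = −58(1−ω_c)  ⇒  90ω_c = 58  ⇒  ω_c = 29/45
  ⇒ ω_c¹/ω_r¹ = 29/45
Stage 2: N_ring = 19 + 2·29 = 77
Stage 2: 19(ω_s−ω_c) = −77(ω_r−ω_c),  ω_r=0, ω_s=1
Stage 2: 19(1−ω_c) = −77(0−ω_c)  ⇒  96ω_c = 19  ⇒  ω_c = 19/96
  ⇒ ω_c²/ω_s² = 19/96
Coupling ω_s² = ω_c¹ ⇒ overall = 29/45 × 19/96 = 551/4320

551/4320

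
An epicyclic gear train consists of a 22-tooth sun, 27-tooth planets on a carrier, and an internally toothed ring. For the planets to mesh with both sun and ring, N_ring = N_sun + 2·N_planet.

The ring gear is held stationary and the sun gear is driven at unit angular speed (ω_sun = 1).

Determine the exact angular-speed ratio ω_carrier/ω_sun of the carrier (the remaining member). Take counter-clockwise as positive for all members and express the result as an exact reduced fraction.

N_ring = 22 + 2·27 = 76
22(ω_s−ω_c) = −76(ω_r−ω_c),  ω_r=0, ω_s=1
22(1−ω_c) = −76(0−ω_c)  ⇒  98ω_c = 22  ⇒  ω_c = 11/49
ω_c/ω_s = 11/49

11/49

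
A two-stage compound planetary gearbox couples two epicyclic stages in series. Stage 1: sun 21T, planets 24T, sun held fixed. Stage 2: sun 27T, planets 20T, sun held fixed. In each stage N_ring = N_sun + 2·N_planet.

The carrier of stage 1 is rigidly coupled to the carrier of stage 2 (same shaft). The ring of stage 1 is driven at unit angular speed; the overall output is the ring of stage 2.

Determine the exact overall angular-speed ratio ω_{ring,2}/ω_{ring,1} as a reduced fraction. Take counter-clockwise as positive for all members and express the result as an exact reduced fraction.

1081/1005

Stage 1: N_ring = 21 + 2·24 = 69
Stage 1: 21(ω_s−ω_c) = −69(ω_r−ω_c),  ω_s=0, ω_r=1
Stage 1: 21(0−ω_c) = −69(1−ω_c)  ⇒  90ω_c = 69  ⇒  ω_c = 23/30
  ⇒ ω_c¹/ω_r¹ = 23/30
Stage 2: N_ring = 27 + 2·20 = 67
Stage 2: 27(ω_s−ω_c) = −67(ω_r−ω_c),  ω_s=0, ω_c=1
Stage 2: ω_r = 1 − (27/67)(0−1) = 94/67
  ⇒ ω_r²/ω_c² = 94/67
Coupling ω_c² = ω_c¹ ⇒ overall = 23/30 × 94/67 = 1081/1005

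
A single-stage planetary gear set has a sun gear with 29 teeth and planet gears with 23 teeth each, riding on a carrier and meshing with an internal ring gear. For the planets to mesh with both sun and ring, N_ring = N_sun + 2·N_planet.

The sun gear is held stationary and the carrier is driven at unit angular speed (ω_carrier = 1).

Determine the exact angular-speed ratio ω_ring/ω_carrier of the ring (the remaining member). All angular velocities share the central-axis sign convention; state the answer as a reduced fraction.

N_ring = 29 + 2·23 = 75
29(ω_s−ω_c) = −75(ω_r−ω_c),  ω_s=0, ω_c=1
ω_r = 1 − (29/75)(0−1) = 104/75
ω_r/ω_c = 104/75

104/75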